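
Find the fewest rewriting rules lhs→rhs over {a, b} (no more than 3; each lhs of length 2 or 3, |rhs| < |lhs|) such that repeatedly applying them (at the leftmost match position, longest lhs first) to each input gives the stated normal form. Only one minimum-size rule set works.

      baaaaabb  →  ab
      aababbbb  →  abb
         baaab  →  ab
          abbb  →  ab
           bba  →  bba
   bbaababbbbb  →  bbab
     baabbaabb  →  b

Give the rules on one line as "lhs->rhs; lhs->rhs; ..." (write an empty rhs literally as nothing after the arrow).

  | baaaaabb => aaabb => ab
  | aababbbb => abbbb => abb
  | baaab => ab
  | abbb => ab

aab->; baa->; bbb->b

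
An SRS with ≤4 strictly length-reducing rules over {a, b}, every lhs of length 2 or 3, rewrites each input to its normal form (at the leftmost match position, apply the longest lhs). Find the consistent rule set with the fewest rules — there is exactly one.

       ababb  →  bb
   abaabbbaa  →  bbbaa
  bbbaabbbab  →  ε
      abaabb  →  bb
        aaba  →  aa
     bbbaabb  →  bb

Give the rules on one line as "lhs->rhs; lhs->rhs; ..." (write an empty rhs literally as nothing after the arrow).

ab->; abb->bb; bab->ab

  | ababb => abb => bb
  | abaabbbaa => aabbbaa => abbbaa => bbbaa
  | bbbaabbbab => bbbabbbab => bbabbbab => babbbab => abbbab => bbbab => bbab => bab => ab => ε
  | abaabb => aabb => abb => bb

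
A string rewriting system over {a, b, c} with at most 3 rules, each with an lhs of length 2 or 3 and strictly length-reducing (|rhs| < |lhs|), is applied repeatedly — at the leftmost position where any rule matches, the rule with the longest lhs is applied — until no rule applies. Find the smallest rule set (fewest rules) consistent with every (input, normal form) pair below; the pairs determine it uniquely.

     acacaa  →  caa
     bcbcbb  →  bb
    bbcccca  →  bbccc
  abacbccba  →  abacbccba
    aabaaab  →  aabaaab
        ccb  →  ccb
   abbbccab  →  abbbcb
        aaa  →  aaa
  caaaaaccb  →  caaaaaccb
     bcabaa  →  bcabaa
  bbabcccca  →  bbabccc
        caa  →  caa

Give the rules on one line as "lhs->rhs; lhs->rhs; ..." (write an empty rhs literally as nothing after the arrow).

  | acacaa => caa
  | bcbcbb => bcbb => bb
  | bbcccca => bbccc
  | abacbccba

aca->; cbb->b; cca->c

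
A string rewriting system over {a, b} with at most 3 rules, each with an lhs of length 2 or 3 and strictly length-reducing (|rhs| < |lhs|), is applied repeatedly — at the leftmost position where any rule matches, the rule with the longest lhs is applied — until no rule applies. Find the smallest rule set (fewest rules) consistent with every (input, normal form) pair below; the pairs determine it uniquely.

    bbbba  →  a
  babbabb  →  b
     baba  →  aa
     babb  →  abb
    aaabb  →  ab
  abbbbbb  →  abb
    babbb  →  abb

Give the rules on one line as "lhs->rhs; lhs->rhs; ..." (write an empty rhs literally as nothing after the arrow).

  | bbbba => bbba => bba => ba => a
  | babbabb => abbabb => ababb => aabb => b
  | baba => aba => aa
  | babb => abb

aab->; ba->a; bbb->bb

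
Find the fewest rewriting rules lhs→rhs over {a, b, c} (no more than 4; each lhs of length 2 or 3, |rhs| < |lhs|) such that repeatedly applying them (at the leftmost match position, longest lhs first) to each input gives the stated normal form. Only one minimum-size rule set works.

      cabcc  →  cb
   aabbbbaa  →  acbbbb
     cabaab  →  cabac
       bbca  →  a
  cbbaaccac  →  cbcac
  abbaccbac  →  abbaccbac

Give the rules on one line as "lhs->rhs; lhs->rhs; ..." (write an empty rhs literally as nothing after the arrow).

  | cabcc => caa => cb
  | aabbbbaa => acbbbaa => acbbbb
  | cabaab => cabac
  | bbca => a

aa->b; aab->ac; bbc->; bcc->a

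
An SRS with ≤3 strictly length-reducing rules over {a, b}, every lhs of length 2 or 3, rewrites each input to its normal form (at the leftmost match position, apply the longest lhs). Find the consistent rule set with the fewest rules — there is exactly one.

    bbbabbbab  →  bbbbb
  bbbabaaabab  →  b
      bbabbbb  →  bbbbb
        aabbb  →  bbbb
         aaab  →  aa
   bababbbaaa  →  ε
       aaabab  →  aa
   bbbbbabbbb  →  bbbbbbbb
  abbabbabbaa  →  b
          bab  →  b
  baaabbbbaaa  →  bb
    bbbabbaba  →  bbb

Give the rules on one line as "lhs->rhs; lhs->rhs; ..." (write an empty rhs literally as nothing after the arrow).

aab->bb; abb->aa; ba->

  | bbbabbbab => bbbbbab => bbbbb
  | bbbabaaabab => bbbaaabab => bbaabab => babab => bab => b
  | bbabbbb => bbbbb
  | aabbb => bbbb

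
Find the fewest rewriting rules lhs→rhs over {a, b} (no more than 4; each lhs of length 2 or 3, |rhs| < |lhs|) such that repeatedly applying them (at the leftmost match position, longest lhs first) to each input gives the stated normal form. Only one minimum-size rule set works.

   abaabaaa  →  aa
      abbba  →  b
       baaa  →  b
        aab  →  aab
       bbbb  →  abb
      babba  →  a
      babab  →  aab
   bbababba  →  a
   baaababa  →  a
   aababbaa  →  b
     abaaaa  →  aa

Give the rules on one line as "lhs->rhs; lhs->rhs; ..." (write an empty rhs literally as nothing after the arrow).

aaa->b; ba->a; bba->; bbb->ab

  | abaabaaa => aaabaaa => bbaaa => aa
  | abbba => aaba => aaa => b
  | baaa => aaa => b
  | aab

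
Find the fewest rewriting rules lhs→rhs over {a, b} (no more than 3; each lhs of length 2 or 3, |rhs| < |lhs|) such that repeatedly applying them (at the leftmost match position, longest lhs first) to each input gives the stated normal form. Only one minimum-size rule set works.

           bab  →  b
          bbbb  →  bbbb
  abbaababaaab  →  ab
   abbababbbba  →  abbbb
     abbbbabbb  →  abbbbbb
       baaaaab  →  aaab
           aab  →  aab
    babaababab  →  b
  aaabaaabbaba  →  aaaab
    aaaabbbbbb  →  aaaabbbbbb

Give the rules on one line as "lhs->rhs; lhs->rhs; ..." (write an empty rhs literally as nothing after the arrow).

  | bab => b
  | bbbb
  | abbaababaaab => abbabaaab => abbaaab => abab => ab
  | abbababbbba => abbabbbba => abbbbba => abbbb

ba->; baa->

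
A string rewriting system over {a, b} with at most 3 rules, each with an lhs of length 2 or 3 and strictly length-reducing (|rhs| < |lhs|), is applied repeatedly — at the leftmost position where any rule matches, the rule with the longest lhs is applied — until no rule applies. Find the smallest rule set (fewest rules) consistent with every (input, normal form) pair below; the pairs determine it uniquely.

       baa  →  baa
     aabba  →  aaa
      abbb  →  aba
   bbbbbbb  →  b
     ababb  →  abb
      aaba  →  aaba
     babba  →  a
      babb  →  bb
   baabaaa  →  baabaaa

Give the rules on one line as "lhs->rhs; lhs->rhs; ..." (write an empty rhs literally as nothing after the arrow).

  | baa
  | aabba => aaa
  | abbb => aba
  | bbbbbbb => babbbb => bbbb => bab => b

bab->b; bba->a; bbb->ba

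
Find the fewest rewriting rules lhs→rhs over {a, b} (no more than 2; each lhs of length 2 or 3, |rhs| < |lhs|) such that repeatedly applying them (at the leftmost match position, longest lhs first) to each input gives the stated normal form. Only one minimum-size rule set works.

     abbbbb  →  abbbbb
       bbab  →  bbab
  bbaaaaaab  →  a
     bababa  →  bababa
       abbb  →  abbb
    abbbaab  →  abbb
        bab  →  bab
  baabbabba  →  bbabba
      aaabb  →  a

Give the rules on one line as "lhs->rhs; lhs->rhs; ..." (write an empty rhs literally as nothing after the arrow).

  | abbbbb
  | bbab
  | bbaaaaaab => baaaab => aab => a
  | bababa

aab->a; baa->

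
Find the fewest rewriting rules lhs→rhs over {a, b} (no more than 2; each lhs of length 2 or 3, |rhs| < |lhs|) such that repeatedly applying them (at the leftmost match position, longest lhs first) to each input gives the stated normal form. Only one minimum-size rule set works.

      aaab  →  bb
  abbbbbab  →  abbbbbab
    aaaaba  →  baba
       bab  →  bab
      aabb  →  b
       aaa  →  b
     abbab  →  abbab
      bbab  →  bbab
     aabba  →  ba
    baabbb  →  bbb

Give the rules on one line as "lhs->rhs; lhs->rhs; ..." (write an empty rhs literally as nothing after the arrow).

  | aaab => bb
  | abbbbbab
  | aaaaba => baba
  | bab

aaa->b; aab->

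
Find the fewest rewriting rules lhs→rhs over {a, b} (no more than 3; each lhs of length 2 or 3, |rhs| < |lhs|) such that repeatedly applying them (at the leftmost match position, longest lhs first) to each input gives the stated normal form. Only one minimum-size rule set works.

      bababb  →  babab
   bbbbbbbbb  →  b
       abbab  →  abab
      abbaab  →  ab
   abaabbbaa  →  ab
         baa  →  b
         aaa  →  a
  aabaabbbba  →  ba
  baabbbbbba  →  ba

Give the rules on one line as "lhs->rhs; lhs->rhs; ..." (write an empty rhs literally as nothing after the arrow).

aa->; bb->b

  | bababb => babab
  | bbbbbbbbb => bbbbbbbb => bbbbbbb => bbbbbb => bbbbb => bbbb => bbb => bb => b
  | abbab => abab
  | abbaab => abaab => abb => ab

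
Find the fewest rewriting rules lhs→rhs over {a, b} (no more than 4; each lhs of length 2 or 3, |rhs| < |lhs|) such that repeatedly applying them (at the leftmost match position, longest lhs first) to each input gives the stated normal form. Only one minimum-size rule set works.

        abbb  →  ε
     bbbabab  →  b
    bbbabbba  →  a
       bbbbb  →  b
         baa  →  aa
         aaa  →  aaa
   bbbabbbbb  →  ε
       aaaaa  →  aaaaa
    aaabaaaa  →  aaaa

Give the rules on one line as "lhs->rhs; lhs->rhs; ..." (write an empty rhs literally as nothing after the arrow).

ab->b; abb->b; ba->a; bb->

  | abbb => bb => ε
  | bbbabab => babab => abab => bab => ab => b
  | bbbabbba => babbba => abbba => bba => a
  | bbbbb => bbb => b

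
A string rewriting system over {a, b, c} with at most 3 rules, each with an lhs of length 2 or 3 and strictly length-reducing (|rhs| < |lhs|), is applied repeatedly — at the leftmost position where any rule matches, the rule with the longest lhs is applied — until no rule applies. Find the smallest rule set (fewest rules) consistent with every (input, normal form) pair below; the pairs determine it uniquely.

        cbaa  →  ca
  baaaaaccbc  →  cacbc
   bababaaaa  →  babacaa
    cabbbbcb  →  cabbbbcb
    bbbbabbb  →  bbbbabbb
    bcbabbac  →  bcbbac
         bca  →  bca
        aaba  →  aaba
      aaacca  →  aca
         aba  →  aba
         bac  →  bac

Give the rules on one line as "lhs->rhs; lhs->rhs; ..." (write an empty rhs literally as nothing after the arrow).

aac->; baa->c; cba->c

  | cbaa => ca
  | baaaaaccbc => caaaccbc => cacbc
  | bababaaaa => babacaa
  | cabbbbcb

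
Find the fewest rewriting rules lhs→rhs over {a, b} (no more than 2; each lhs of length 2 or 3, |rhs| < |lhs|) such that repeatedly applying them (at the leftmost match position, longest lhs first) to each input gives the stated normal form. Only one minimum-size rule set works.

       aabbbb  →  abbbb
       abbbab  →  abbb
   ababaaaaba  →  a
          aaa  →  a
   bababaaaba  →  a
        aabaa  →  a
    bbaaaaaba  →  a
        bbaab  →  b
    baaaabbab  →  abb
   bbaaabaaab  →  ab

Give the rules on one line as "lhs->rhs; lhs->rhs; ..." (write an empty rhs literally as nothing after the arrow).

aa->a; ba->

  | aabbbb => abbbb
  | abbbab => abbb
  | ababaaaaba => abaaaaba => aaaaba => aaaba => aaba => aba => a
  | aaa => aa => a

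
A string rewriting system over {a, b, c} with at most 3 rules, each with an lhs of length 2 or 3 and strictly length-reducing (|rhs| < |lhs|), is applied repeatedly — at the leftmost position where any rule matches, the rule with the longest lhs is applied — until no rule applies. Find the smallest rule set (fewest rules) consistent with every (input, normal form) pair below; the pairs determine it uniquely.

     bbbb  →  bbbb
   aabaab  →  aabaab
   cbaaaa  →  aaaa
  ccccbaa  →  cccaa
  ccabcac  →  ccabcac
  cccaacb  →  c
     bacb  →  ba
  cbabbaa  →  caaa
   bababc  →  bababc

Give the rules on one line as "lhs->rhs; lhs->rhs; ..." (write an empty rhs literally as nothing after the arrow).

aac->b; abb->ca; cb->

  | bbbb
  | aabaab
  | cbaaaa => aaaa
  | ccccbaa => cccaa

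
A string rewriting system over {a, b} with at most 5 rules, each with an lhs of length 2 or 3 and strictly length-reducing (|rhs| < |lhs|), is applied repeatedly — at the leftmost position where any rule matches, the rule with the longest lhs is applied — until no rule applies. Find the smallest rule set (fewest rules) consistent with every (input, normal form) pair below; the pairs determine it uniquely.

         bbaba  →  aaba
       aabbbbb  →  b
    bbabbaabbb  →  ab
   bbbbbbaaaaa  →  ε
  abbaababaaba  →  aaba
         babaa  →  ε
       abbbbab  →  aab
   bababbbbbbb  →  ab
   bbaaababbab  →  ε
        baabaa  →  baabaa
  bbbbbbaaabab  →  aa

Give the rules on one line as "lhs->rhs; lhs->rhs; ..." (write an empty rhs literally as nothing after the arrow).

aaa->; abb->; bab->a; bb->a

  | bbaba => aaba
  | aabbbbb => abbb => b
  | bbabbaabbb => aabbaabbb => aaabbb => bbb => ab
  | bbbbbbaaaaa => abbbbaaaaa => bbaaaaa => aaaaaa => aaa => ε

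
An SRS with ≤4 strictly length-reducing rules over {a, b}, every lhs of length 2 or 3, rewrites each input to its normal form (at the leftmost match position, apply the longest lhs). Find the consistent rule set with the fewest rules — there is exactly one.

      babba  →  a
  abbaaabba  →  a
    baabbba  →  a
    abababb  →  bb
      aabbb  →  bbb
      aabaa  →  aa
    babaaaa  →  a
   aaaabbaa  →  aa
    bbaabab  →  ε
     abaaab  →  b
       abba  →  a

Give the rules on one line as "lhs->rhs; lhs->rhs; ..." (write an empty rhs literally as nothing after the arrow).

  | babba => ba => a
  | abbaaabba => bbaaabba => baaabba => aaabba => bba => ba => a
  | baabbba => aabbba => abbba => bbba => bba => ba => a
  | abababb => bababb => abb => bb

aaa->; ab->b; ba->a; bab->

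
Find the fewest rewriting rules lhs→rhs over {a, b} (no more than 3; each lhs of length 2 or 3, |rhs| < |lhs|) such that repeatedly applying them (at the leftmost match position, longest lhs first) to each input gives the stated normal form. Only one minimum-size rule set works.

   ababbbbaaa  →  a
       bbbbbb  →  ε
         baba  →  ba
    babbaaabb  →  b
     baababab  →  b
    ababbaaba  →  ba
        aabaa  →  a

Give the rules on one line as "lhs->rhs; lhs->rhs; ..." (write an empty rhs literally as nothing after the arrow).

aa->a; ab->; bb->a

  | ababbbbaaa => abbbbaaa => bbbaaa => abaaa => aaa => aa => a
  | bbbbbb => abbbb => bbb => ab => ε
  | baba => ba
  | babbaaabb => bbaaabb => aaaabb => aaabb => aabb => abb => b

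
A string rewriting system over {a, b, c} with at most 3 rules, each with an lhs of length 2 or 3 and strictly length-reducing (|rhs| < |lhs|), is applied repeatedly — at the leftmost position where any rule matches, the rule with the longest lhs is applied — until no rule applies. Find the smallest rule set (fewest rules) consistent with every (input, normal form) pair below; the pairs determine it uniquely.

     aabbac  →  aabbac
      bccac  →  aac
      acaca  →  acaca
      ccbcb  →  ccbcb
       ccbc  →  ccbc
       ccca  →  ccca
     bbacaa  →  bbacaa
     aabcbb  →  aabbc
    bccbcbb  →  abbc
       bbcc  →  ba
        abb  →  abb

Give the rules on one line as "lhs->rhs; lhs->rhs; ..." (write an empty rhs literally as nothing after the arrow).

  | aabbac
  | bccac => aac
  | acaca
  | ccbcb

bcc->a; cbb->bc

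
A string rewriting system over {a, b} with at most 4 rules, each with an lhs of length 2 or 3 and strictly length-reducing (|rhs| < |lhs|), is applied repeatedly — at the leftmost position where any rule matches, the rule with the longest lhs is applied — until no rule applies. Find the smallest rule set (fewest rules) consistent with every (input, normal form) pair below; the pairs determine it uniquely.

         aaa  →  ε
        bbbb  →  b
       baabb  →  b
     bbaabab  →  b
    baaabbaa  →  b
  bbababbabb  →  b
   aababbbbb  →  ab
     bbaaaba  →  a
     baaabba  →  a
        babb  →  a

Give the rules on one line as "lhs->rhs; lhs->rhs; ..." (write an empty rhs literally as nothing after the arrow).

aa->b; ba->; bb->a

  | aaa => ba => ε
  | bbbb => abb => aa => b
  | baabb => abb => aa => b
  | bbaabab => aaabab => babab => bab => b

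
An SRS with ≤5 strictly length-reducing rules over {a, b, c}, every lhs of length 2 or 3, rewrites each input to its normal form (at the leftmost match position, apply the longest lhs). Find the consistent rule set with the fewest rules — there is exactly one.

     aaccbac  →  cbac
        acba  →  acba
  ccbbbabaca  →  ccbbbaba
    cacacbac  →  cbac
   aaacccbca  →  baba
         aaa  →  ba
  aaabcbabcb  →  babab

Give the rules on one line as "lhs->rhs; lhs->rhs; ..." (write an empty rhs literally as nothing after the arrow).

  | aaccbac => bccbac => cbac
  | acba
  | ccbbbabaca => ccbbbaba
  | cacacbac => cacbac => cbac

aa->b; bc->; ca->; ccc->b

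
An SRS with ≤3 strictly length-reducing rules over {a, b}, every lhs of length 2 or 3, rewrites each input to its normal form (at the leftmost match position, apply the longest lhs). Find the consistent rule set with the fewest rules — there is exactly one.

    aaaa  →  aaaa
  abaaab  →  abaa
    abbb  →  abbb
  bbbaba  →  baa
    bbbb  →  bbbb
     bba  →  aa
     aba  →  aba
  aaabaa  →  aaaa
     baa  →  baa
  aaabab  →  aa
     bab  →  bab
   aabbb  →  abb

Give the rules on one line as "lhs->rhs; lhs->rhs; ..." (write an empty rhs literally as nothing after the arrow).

aab->a; bba->aa

  | aaaa
  | abaaab => abaa
  | abbb
  | bbbaba => baaba => baa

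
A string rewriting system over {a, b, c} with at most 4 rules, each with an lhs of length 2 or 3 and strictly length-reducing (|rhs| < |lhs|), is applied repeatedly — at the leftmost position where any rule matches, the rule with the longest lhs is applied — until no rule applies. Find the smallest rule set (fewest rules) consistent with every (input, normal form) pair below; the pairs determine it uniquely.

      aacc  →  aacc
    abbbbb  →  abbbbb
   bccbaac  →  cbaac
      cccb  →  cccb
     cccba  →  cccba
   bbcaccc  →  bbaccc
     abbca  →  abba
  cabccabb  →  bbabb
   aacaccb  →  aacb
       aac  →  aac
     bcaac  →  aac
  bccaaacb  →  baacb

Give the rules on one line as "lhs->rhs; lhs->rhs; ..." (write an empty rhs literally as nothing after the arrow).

bbc->bb; bc->; ca->b

  | aacc
  | abbbbb
  | bccbaac => cbaac
  | cccb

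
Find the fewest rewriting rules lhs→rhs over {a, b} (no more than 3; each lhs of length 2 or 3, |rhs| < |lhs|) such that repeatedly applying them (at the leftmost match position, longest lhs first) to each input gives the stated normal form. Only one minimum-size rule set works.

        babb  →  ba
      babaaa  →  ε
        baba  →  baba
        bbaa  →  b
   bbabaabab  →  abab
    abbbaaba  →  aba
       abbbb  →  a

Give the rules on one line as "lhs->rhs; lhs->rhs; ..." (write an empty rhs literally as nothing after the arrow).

  | babb => ba
  | babaaa => babba => baa => bb => ε
  | baba
  | bbaa => aa => b

aa->b; bb->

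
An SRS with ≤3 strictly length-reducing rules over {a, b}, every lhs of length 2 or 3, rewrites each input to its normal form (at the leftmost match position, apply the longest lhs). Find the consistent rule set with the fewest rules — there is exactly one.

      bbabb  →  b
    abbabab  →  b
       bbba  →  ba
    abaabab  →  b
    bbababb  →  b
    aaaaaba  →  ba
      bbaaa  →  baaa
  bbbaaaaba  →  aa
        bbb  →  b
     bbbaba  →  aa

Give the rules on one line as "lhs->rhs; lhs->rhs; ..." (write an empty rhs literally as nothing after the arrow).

  | bbabb => babb => ab => b
  | abbabab => bbabab => babab => aab => ab => b
  | bbba => bba => ba
  | abaabab => baabab => babab => aab => ab => b

ab->b; bab->a; bb->b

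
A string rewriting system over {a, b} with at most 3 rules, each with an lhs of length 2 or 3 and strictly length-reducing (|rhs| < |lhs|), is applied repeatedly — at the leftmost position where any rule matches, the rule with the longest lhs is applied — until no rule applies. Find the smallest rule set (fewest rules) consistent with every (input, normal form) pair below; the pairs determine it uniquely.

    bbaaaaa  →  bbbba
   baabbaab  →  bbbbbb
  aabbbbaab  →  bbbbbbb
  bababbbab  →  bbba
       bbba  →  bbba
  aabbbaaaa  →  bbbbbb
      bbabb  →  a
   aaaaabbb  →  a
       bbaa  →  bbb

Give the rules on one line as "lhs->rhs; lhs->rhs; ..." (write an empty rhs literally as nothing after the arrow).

aa->b; ab->a; bab->a

  | bbaaaaa => bbbaaa => bbbba
  | baabbaab => bbbbaab => bbbbbb
  | aabbbbaab => bbbbbaab => bbbbbbb
  | bababbbab => aabbbab => bbbbab => bbba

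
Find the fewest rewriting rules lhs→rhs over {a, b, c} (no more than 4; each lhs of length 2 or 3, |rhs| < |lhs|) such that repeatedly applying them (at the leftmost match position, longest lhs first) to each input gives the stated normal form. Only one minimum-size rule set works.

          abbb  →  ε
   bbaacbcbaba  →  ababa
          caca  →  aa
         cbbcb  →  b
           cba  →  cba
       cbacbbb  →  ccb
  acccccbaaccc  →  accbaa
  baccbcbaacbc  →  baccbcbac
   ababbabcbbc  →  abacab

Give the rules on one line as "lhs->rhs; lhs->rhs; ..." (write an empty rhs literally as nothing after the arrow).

acb->; bb->c; cac->a; ccc->

  | abbb => acb => ε
  | bbaacbcbaba => caacbcbaba => cacbaba => ababa
  | caca => aa
  | cbbcb => cccb => b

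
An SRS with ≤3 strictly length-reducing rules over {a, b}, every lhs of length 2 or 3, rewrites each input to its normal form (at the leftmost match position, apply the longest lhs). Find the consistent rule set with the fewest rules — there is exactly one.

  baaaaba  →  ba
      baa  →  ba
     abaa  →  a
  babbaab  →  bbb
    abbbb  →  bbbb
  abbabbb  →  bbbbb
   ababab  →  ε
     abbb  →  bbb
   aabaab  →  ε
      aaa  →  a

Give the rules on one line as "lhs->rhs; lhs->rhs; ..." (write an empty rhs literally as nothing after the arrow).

  | baaaaba => baaaba => baaba => baba => ba
  | baa => ba
  | abaa => aa => a
  | babbaab => bbbaab => bbbab => bbb

aa->a; ab->; abb->bb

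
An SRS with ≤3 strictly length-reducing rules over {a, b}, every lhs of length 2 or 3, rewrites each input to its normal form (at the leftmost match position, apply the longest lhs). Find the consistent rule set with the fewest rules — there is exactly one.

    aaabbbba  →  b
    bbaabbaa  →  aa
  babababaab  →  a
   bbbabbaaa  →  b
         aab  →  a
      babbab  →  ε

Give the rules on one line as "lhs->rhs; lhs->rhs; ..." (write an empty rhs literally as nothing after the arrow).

ab->; ba->b; bb->

  | aaabbbba => aabbba => abba => ba => b
  | bbaabbaa => aabbaa => abaa => aa
  | babababaab => bbababaab => ababaab => abaab => aab => a
  | bbbabbaaa => babbaaa => bbbaaa => baaa => baa => ba => b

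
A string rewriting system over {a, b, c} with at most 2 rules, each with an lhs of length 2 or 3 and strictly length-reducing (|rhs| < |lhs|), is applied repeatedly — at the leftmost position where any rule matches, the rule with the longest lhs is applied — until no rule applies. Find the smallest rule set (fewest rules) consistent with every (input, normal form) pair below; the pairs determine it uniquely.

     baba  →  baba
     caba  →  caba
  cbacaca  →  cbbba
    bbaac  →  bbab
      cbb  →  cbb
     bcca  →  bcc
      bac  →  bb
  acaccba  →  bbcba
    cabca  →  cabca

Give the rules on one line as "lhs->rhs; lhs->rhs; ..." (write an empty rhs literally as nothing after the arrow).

  | baba
  | caba
  | cbacaca => cbbaca => cbbba
  | bbaac => bbab

ac->b; cca->cc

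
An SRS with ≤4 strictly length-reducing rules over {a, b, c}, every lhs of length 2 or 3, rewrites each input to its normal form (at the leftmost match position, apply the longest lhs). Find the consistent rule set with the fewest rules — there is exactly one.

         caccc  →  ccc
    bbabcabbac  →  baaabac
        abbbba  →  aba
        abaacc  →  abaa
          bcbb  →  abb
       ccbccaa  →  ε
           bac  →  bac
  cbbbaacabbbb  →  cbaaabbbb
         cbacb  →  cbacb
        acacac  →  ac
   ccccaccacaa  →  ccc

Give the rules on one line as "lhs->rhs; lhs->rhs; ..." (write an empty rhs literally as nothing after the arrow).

  | caccc => ccc
  | bbabcabbac => babcabbac => baaabbac => baaabac
  | abbbba => abbba => abba => aba
  | abaacc => abaac => abaa

aac->aa; bba->ba; bc->a; ca->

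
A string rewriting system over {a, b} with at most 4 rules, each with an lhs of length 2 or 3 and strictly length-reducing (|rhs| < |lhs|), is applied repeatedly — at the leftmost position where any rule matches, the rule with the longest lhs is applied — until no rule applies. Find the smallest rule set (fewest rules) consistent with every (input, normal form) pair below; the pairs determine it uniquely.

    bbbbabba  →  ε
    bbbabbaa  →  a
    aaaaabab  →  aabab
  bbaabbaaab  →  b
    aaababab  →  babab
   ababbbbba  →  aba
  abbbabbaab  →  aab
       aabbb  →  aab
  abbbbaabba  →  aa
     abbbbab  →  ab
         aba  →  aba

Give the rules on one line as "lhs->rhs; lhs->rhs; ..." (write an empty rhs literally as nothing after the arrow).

aaa->; bb->b; bba->

  | bbbbabba => bbbabba => bbabba => bba => ε
  | bbbabbaa => bbabbaa => bbaa => a
  | aaaaabab => aabab
  | bbaabbaaab => abbaaab => aaab => b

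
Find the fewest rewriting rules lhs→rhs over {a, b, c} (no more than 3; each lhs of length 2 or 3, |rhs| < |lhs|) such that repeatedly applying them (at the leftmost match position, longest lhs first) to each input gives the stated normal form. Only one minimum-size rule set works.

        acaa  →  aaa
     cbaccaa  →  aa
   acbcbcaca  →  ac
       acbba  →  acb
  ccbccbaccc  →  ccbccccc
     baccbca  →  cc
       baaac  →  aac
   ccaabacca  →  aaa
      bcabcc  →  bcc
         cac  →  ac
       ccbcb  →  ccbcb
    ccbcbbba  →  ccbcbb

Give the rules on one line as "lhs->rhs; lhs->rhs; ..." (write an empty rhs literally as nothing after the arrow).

  | acaa => aaa
  | cbaccaa => cccaa => ccaa => caa => aa
  | acbcbcaca => acbcbaca => acbcca => acbca => acba => ac
  | acbba => acb

ba->; ca->a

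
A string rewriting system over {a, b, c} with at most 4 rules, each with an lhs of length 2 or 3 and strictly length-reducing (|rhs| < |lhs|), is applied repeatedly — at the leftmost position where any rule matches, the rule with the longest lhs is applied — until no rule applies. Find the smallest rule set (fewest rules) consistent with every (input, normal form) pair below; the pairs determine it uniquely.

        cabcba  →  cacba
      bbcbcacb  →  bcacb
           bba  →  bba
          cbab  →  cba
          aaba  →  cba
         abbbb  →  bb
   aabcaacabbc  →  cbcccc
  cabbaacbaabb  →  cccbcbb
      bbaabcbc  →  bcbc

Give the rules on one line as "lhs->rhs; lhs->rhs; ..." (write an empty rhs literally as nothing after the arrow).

aa->c; ab->a; abb->; bbc->

  | cabcba => cacba
  | bbcbcacb => bcacb
  | bba
  | cbab => cba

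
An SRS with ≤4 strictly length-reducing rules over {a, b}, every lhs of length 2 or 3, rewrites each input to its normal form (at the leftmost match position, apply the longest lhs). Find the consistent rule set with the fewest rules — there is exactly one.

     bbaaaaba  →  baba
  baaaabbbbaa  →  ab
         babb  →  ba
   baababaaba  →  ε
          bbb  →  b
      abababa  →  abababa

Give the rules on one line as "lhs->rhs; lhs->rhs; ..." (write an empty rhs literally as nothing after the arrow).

  | bbaaaaba => aaaaba => baba
  | baaaabbbbaa => abaabbbbaa => aabbbbbaa => bbbbbaa => bbbaa => baa => ab
  | babb => ba
  | baababaaba => abbabaaba => aabaaba => baaba => abba => aa => ε

aa->; aaa->b; baa->ab; bb->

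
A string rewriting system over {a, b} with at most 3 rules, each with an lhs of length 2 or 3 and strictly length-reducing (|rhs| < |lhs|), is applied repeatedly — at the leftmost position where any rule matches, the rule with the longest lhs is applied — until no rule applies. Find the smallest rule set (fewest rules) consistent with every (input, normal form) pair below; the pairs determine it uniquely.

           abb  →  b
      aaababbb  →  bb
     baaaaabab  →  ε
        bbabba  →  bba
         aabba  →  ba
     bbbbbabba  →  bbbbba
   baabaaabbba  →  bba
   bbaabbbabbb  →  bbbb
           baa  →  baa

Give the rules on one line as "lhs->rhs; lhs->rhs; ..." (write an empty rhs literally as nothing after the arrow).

aab->ab; ab->; bab->

  | abb => b
  | aaababbb => aababbb => ababbb => abbb => bb
  | baaaaabab => baaaabab => baaabab => baabab => babab => ab => ε
  | bbabba => bba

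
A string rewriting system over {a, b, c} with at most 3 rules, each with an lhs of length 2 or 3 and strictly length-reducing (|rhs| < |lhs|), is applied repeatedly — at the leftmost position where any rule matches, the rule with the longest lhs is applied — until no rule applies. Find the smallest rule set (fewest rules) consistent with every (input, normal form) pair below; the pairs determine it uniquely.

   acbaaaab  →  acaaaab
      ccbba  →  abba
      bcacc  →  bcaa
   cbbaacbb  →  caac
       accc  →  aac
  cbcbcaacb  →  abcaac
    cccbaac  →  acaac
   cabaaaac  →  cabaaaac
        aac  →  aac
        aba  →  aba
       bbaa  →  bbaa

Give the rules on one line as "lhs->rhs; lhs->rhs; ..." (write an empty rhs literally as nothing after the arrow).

cb->c; cc->a

  | acbaaaab => acaaaab
  | ccbba => abba
  | bcacc => bcaa
  | cbbaacbb => cbaacbb => caacbb => caacb => caac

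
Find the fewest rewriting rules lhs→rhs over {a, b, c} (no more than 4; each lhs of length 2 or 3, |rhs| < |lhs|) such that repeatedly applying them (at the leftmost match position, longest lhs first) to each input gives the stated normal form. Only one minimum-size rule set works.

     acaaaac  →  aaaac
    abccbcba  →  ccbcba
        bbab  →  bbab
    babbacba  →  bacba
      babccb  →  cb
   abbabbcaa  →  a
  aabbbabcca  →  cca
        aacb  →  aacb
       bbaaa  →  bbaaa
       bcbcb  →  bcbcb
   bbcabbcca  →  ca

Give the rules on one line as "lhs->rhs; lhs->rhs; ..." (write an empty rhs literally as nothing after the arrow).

  | acaaaac => aaaac
  | abccbcba => ccbcba
  | bbab
  | babbacba => bacba

abb->; abc->c; bcc->c; caa->a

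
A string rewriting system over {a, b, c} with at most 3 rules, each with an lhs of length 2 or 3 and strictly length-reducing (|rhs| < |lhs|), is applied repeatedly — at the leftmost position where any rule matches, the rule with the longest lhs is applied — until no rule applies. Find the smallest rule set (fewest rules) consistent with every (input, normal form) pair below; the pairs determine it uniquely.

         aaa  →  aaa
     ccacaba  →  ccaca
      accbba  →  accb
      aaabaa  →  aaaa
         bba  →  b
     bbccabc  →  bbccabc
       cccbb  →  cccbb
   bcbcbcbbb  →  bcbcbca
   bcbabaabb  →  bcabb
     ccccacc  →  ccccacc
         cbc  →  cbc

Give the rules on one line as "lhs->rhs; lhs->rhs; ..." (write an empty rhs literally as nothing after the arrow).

  | aaa
  | ccacaba => ccaca
  | accbba => accb
  | aaabaa => aaaa

ba->; bbb->a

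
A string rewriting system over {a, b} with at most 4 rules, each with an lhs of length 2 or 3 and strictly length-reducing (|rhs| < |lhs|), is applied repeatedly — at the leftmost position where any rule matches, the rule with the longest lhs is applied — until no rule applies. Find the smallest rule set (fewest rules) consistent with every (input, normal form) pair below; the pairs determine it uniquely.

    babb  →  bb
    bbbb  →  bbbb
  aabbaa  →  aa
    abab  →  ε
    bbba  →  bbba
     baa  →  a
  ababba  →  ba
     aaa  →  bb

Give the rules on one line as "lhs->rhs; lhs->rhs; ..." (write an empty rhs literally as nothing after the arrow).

aaa->bb; ab->; baa->a

  | babb => bb
  | bbbb
  | aabbaa => abaa => aa
  | abab => ab => ε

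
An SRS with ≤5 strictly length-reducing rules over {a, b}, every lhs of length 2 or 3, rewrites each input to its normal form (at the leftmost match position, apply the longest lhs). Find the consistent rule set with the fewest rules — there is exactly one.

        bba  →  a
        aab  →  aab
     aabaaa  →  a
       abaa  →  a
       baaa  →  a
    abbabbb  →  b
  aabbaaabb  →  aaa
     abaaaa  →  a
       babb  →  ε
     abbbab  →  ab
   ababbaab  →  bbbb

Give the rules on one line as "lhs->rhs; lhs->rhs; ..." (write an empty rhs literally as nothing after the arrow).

  | bba => ba => a
  | aab
  | aabaaa => abaa => ba => a
  | abaa => ba => a

aba->b; abb->; ba->a; baa->b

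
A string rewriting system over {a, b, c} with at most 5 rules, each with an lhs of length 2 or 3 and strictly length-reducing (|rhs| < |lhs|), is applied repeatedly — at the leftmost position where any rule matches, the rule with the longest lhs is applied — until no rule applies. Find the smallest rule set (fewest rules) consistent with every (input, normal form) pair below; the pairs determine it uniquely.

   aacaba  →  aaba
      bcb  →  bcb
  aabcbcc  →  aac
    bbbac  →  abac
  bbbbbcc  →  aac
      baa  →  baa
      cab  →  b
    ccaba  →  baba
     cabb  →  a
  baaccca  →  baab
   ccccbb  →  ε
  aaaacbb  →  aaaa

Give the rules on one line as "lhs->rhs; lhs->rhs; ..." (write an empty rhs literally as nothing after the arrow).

  | aacaba => aaba
  | bcb
  | aabcbcc => aabcc => aac
  | bbbac => abac

bb->a; bcc->c; ca->; cc->b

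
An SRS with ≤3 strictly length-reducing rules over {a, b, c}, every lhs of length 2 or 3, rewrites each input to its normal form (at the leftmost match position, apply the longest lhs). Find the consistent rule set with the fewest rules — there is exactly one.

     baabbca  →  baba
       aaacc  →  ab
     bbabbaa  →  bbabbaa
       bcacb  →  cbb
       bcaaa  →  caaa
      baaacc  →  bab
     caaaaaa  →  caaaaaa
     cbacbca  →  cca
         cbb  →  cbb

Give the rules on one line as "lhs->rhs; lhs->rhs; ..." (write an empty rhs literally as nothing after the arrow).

  | baabbca => baabca => baaca => baba
  | aaacc => aabc => aac => ab
  | bbabbaa
  | bcacb => cacb => cbb

ac->b; bc->c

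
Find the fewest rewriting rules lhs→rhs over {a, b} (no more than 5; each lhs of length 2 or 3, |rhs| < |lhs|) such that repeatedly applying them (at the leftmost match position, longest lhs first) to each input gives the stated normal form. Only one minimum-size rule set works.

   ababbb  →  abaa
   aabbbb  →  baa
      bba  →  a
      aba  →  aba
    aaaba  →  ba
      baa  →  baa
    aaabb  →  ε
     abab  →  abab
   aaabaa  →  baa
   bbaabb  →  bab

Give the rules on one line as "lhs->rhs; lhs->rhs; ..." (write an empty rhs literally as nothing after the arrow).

aaa->; aab->ba; bb->; bbb->a

  | ababbb => abaa
  | aabbbb => babbb => baa
  | bba => a
  | aba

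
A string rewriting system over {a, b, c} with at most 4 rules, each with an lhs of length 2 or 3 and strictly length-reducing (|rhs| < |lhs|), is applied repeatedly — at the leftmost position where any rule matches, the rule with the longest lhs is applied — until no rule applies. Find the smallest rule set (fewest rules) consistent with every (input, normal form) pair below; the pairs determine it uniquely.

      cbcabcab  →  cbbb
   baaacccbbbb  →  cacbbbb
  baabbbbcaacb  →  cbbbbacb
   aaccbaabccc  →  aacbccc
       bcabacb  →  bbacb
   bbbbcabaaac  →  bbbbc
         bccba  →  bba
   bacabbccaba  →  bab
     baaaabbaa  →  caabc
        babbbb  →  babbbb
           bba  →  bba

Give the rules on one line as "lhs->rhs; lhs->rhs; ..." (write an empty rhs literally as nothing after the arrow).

baa->c; bca->b; cab->; ccb->b

  | cbcabcab => cbbcab => cbbb
  | baaacccbbbb => cacccbbbb => cacbbbb
  | baabbbbcaacb => cbbbbcaacb => cbbbbacb
  | aaccbaabccc => aabaabccc => aacbccc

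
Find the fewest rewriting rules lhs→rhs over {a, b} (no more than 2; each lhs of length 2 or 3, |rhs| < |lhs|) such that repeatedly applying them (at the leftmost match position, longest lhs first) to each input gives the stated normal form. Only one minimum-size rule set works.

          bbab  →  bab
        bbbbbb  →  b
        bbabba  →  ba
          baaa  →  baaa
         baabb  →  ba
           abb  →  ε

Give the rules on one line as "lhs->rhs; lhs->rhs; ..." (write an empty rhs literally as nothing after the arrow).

abb->; bb->b

  | bbab => bab
  | bbbbbb => bbbbb => bbbb => bbb => bb => b
  | bbabba => babba => ba
  | baaa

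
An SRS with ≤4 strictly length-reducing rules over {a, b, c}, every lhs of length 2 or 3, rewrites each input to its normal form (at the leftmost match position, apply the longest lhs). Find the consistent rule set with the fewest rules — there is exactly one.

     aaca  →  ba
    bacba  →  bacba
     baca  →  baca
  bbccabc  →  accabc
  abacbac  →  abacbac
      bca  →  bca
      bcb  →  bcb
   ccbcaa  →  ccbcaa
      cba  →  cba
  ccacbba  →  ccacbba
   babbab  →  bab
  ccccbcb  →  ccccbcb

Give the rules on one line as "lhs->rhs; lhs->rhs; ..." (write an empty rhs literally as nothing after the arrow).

aac->b; abb->; bbc->ac

  | aaca => ba
  | bacba
  | baca
  | bbccabc => accabc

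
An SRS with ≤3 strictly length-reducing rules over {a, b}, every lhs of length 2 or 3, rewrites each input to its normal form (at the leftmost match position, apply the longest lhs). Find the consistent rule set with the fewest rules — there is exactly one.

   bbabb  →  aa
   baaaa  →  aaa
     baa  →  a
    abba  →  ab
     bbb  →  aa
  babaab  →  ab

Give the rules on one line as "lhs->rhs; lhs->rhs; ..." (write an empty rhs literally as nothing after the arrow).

ba->; bbb->aa

  | bbabb => bbb => aa
  | baaaa => aaa
  | baa => a
  | abba => ab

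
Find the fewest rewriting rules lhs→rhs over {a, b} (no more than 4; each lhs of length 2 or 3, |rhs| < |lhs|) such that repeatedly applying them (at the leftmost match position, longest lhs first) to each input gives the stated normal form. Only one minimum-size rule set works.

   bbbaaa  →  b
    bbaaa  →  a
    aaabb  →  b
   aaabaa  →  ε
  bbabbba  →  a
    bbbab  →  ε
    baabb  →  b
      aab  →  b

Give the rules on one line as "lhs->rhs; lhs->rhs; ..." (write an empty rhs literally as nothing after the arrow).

aa->; ab->; ba->b; bb->

  | bbbaaa => baaa => baa => ba => b
  | bbaaa => aaa => a
  | aaabb => abb => b
  | aaabaa => abaa => aa => ε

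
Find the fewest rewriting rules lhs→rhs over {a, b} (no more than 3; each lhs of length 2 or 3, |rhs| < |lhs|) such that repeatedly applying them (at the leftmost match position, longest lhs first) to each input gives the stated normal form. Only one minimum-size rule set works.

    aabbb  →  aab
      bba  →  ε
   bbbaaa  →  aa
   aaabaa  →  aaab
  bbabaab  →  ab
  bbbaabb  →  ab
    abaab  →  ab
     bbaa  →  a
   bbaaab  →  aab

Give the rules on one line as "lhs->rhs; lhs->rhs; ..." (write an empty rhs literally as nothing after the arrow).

  | aabbb => aabb => aab
  | bba => ba => ε
  | bbbaaa => bbaaa => baaa => aa
  | aaabaa => aaaba => aaab

aba->ab; ba->; bb->b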